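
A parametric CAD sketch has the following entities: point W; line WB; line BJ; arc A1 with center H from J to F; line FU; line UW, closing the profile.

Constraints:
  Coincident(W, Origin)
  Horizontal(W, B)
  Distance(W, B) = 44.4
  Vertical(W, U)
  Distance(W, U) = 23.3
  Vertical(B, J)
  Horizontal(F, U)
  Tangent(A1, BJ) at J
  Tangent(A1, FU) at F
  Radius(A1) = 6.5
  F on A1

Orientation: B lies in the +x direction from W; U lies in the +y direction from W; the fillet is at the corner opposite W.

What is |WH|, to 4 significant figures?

41.46

W is at the origin; W and B share the same y with |WB| = 44.4 and B on the +x side, so B = (44.40, 0.000). W and U share the same x with |WU| = 23.3 and U on the +y side, so U = (0.000, 23.30). The virtual corner opposite W is at (44.40, 23.30). Since A1 is tangent to BJ there, HJ ⟂ BJ and the tangent condition forces HF to be normal to FU, with radius 6.5, so the center H sits 6.5 in from both sides at H = (37.90, 16.80). Then |WH| = |H − W| = 41.46.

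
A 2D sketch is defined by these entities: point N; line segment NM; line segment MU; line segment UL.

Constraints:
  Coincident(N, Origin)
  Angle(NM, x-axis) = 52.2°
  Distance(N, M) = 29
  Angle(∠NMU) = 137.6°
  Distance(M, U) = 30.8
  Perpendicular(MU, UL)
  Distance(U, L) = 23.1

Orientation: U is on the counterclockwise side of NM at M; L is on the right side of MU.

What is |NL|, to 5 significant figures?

67.423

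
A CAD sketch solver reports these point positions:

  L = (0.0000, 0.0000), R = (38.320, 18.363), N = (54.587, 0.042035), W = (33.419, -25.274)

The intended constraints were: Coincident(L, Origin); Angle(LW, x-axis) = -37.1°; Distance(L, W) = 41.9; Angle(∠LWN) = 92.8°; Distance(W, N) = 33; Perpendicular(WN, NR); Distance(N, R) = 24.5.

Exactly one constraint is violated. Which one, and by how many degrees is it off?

Perpendicular(WN, NR) — off by 8.50°.

L = (0.00, 0.00) ✓; LW at -37.10° ✓; |LW| = 41.90 ✓; ∠LWN = 92.80° ✓; |WN| = 33.00 ✓; ∠(WN, NR) = 81.50° ✗; |NR| = 24.50 ✓.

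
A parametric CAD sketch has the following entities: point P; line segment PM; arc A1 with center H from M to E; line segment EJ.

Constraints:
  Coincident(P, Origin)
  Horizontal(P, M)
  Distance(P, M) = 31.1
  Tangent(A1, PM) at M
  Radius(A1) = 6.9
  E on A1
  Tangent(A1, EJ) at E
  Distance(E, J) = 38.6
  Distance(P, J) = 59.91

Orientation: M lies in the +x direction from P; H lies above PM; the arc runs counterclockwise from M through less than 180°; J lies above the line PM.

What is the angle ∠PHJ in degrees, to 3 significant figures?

115°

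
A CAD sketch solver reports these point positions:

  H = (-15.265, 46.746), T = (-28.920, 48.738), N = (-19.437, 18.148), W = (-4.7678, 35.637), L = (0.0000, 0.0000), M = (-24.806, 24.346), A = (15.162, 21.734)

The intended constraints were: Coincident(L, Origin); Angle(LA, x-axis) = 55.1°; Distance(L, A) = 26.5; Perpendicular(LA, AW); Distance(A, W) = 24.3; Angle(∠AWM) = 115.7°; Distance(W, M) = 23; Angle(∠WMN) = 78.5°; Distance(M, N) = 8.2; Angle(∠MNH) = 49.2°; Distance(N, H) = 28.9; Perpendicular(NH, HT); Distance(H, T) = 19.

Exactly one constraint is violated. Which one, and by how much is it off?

Distance(H, T) = 19 — off by 5.20.

L = (0.00, 0.00) ✓; LA at 55.10° ✓; |LA| = 26.50 ✓; ∠(LA, AW) = 90.00° ✓; |AW| = 24.30 ✓; ∠AWM = 115.7° ✓; |WM| = 23.00 ✓; ∠WMN = 78.50° ✓; |MN| = 8.200 ✓; ∠MNH = 49.20° ✓; |NH| = 28.90 ✓; ∠(NH, HT) = 90.00° ✓; |HT| = 13.80 ✗.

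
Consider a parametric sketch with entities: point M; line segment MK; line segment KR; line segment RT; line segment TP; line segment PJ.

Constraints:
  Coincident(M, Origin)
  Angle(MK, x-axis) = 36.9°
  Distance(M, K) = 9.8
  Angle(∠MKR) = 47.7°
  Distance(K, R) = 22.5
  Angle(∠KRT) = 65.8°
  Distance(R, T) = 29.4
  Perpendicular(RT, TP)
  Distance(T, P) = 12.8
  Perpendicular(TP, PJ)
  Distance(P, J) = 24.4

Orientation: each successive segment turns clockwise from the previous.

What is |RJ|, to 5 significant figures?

13.742

RT ⟂ TP, so TP runs at 60.400°; with |TP| = 12.8, P = (-13.521, 9.1354). TP ⟂ PJ, so PJ runs at -29.600°; with |PJ| = 24.4, J = (7.6945, -2.9168). Then |RJ| = |J − R| = 13.742.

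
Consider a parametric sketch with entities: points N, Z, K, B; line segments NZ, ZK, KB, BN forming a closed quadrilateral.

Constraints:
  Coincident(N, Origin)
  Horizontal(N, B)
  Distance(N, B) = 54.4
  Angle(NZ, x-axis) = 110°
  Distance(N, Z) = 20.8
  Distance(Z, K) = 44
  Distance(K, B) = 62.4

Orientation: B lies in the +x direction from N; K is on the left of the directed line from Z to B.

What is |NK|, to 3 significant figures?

57.2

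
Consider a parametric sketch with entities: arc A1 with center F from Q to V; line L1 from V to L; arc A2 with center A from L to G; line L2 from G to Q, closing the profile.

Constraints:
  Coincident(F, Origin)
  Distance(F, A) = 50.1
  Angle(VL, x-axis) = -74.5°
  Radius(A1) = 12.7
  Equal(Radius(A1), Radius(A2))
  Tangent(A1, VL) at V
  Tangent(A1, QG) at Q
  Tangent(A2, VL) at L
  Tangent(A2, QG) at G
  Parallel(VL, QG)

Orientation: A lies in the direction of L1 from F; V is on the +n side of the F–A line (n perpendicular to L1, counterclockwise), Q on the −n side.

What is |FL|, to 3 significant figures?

51.7

The slot axis is L1's direction at -74.5°, so u = (cos -74.5°, sin -74.5°) = (0.267, -0.964) and n = (−sin -74.5°, cos -74.5°) = (0.964, 0.267). F is at the origin and A lies 50.1 along u from F, so A = 50.1·u = (13.4, -48.3). Tangency of A1 to both parallel lines with radius 12.7 puts V and Q at F ± 12.7·n: V = (12.2, 3.39), Q = (-12.2, -3.39). Equal radii place L and G the same way about A: L = A + 12.7·n = (25.6, -44.9), G = A − 12.7·n = (1.15, -51.7). Then |FL| = |L − F| = 51.7.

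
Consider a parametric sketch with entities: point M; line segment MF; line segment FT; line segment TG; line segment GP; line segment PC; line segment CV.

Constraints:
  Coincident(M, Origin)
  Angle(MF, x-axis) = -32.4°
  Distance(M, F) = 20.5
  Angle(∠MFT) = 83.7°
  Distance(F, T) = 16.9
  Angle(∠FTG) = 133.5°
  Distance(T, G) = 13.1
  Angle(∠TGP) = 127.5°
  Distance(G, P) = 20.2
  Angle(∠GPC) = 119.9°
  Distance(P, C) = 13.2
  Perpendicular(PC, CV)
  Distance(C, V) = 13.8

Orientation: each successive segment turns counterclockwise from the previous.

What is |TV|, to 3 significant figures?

24.1

M is at the origin; MF runs at -32.4° with length 20.5, so F = (17.3, -11.0). ∠MFT = 83.7° gives FT at 63.9° from the x-axis; with |FT| = 16.9, T = (24.7, 4.19). ∠FTG = 133.5° gives TG at 110° from the x-axis; with |TG| = 13.1, G = (20.2, 16.5). ∠TGP = 127.5° gives GP at 163° from the x-axis; with |GP| = 20.2, P = (0.870, 22.4). ∠GPC = 119.9° gives PC at -137° from the x-axis; with |PC| = 13.2, C = (-8.78, 13.4). The perpendicularity gives CV at right angles to PC, so CV runs at -47.0°; with |CV| = 13.8, V = (0.628, 3.32). Then |TV| = |V − T| = 24.1.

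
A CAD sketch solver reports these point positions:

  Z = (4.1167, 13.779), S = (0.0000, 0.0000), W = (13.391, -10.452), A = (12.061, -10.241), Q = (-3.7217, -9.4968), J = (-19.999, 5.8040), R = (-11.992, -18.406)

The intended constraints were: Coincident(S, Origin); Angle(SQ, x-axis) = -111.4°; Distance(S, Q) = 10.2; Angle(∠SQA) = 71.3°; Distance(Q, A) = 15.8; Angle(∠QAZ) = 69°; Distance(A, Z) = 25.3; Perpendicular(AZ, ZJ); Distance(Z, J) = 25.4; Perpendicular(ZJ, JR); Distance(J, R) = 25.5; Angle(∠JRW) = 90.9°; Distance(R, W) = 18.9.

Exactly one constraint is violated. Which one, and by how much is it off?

Distance(R, W) = 18.9 — off by 7.70.

S = (0.00, 0.00) ✓; SQ at -111.4° ✓; |SQ| = 10.20 ✓; ∠SQA = 71.30° ✓; |QA| = 15.80 ✓; ∠QAZ = 69.00° ✓; |AZ| = 25.30 ✓; ∠(AZ, ZJ) = 90.00° ✓; |ZJ| = 25.40 ✓; ∠(ZJ, JR) = 90.00° ✓; |JR| = 25.50 ✓; ∠JRW = 90.90° ✓; |RW| = 26.60 ✗.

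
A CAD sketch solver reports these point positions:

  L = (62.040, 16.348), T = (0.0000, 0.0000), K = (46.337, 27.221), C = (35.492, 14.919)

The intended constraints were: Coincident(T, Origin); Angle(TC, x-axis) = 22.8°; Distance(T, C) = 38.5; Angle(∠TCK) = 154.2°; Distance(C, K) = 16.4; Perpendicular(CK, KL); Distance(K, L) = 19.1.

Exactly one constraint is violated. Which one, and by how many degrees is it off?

Perpendicular(CK, KL) — off by 6.70°.

T = (0.00, 0.00) ✓; TC at 22.80° ✓; |TC| = 38.50 ✓; ∠TCK = 154.2° ✓; |CK| = 16.40 ✓; ∠(CK, KL) = 83.30° ✗; |KL| = 19.10 ✓.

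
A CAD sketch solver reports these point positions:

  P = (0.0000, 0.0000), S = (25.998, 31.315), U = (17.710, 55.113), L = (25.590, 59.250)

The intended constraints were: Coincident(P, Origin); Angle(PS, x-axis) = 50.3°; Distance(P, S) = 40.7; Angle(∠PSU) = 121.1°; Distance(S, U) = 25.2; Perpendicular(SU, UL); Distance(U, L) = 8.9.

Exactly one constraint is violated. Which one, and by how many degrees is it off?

Perpendicular(SU, UL) — off by 8.50°.

P = (0.00, 0.00) ✓; PS at 50.30° ✓; |PS| = 40.70 ✓; ∠PSU = 121.1° ✓; |SU| = 25.20 ✓; ∠(SU, UL) = 81.50° ✗; |UL| = 8.900 ✓.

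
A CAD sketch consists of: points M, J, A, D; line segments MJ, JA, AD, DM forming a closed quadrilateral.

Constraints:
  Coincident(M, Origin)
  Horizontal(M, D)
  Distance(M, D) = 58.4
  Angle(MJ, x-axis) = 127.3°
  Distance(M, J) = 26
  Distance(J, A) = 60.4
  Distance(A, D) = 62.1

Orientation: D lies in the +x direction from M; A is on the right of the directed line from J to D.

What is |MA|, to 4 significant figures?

35.91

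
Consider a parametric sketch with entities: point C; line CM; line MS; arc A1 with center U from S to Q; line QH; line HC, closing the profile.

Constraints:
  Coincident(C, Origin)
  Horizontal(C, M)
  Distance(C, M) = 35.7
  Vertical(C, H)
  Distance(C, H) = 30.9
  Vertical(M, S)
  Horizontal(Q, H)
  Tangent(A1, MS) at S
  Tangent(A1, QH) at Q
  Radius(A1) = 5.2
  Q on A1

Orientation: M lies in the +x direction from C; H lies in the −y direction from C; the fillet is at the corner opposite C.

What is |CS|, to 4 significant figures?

43.99

C is at the origin; C and M share the same y with |CM| = 35.7 and M on the +x side, so M = (35.70, 0.000). C and H share the same x with |CH| = 30.9 and H on the −y side, so H = (0.000, -30.90). The virtual corner opposite C is at (35.70, -30.90). The tangent condition forces US to be normal to MS and A1 meets QH tangentially, so UQ is at right angles to QH, with radius 5.2, so the center U sits 5.2 in from both sides at U = (30.50, -25.70). That places the tangent points at S = (35.70, -25.70) on MS and Q = (30.50, -30.90) on QH. Then |CS| = |S − C| = 43.99.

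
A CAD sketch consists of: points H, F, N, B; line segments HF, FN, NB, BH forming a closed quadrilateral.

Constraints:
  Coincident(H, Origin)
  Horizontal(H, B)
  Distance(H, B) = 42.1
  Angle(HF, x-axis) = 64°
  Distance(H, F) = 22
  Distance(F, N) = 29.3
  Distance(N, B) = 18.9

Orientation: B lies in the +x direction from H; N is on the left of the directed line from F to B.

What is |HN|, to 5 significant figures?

43.151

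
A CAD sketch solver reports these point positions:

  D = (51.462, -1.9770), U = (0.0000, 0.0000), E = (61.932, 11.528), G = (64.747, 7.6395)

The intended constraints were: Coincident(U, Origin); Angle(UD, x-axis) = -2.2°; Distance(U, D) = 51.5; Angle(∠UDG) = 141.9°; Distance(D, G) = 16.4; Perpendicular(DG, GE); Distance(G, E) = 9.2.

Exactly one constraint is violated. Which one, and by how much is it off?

Distance(G, E) = 9.2 — off by 4.40.

U = (0.00, 0.00) ✓; UD at -2.200° ✓; |UD| = 51.50 ✓; ∠UDG = 141.9° ✓; |DG| = 16.40 ✓; ∠(DG, GE) = 90.00° ✓; |GE| = 4.800 ✗.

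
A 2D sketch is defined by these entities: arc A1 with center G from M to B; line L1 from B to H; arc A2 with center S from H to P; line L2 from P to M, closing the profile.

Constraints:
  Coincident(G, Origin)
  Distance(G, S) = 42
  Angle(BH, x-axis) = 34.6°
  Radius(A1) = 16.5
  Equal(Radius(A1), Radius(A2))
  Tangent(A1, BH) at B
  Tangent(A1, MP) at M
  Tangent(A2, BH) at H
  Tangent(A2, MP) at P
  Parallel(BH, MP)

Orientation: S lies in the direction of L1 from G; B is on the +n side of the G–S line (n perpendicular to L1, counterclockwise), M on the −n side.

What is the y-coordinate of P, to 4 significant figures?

10.27

The slot axis is L1's direction at 34.6°, so u = (cos 34.6°, sin 34.6°) = (0.8231, 0.5678) and n = (−sin 34.6°, cos 34.6°) = (-0.5678, 0.8231). G is at the origin and S lies 42.0 along u from G, so S = 42.0·u = (34.57, 23.85). Tangency of A1 to both parallel lines with radius 16.5 puts B and M at G ± 16.5·n: B = (-9.369, 13.58), M = (9.369, -13.58). Equal radii place H and P the same way about S: H = S + 16.5·n = (25.20, 37.43), P = S − 16.5·n = (43.94, 10.27). So P.y = 10.27.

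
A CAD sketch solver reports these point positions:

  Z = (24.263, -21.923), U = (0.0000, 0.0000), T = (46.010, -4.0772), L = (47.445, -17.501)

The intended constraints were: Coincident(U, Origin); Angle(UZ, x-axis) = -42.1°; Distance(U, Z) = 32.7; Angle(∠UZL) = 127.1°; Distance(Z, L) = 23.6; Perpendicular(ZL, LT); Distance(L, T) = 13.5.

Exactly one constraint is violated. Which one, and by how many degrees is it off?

Perpendicular(ZL, LT) — off by 4.70°.

U = (0.00, 0.00) ✓; UZ at -42.10° ✓; |UZ| = 32.70 ✓; ∠UZL = 127.1° ✓; |ZL| = 23.60 ✓; ∠(ZL, LT) = 85.30° ✗; |LT| = 13.50 ✓.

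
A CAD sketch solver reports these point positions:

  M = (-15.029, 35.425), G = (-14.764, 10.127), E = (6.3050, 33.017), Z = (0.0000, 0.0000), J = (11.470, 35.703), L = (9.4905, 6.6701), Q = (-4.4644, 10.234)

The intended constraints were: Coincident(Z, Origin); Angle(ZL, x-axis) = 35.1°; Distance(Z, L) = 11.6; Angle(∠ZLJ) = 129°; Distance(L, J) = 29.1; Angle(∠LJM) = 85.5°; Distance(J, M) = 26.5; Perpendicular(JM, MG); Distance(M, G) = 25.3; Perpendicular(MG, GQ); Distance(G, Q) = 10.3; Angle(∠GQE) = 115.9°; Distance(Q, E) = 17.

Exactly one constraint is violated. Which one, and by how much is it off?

Distance(Q, E) = 17 — off by 8.20.

Z = (0.00, 0.00) ✓; ZL at 35.10° ✓; |ZL| = 11.60 ✓; ∠ZLJ = 129.0° ✓; |LJ| = 29.10 ✓; ∠LJM = 85.50° ✓; |JM| = 26.50 ✓; ∠(JM, MG) = 90.00° ✓; |MG| = 25.30 ✓; ∠(MG, GQ) = 90.00° ✓; |GQ| = 10.30 ✓; ∠GQE = 115.9° ✓; |QE| = 25.20 ✗.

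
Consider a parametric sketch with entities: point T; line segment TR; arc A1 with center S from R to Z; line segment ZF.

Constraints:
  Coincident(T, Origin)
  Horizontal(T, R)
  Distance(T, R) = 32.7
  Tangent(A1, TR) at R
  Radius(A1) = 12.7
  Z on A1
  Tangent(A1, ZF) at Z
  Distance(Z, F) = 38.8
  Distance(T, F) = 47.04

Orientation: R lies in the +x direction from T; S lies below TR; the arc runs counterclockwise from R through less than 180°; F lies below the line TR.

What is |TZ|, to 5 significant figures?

22.436

Checks: |SZ| = 12.70 ✓; ∠(SZ, ZF) = 90.00° ✓; |ZF| = 38.80 ✓; |TF| = 47.04 ✓.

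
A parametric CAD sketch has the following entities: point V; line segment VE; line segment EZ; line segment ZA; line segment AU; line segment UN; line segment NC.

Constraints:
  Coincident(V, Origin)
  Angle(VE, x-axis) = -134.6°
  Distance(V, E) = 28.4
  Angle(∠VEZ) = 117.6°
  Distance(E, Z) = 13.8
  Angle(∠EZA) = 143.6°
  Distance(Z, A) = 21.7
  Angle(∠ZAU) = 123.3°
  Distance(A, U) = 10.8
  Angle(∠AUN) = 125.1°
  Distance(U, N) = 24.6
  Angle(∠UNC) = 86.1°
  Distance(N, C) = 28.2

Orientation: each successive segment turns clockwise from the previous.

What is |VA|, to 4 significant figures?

46.09

V is at the origin; VE runs at -134.6° with length 28.4, so E = (-19.94, -20.22). ∠VEZ = 117.6° gives EZ at 163.0° from the x-axis; with |EZ| = 13.8, Z = (-33.14, -16.19). ∠EZA = 143.6° gives ZA at 126.6° from the x-axis; with |ZA| = 21.7, A = (-46.08, 1.234). Then |VA| = |A − V| = 46.09.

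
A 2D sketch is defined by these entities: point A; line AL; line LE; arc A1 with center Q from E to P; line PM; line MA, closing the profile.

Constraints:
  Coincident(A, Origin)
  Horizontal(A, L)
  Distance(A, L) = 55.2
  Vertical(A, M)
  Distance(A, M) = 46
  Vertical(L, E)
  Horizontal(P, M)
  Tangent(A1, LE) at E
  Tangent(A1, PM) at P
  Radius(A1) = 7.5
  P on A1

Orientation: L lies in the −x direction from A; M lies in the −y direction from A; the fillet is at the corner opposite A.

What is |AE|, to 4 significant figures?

67.30

The virtual corner opposite A is at (-55.20, -46.00). Since A1 is tangent to LE there, QE ⟂ LE and A1 meets PM tangentially, so QP is at right angles to PM, with radius 7.5, so the center Q sits 7.5 in from both sides at Q = (-47.70, -38.50). That places the tangent points at E = (-55.20, -38.50) on LE and P = (-47.70, -46.00) on PM. Then |AE| = |E − A| = 67.30.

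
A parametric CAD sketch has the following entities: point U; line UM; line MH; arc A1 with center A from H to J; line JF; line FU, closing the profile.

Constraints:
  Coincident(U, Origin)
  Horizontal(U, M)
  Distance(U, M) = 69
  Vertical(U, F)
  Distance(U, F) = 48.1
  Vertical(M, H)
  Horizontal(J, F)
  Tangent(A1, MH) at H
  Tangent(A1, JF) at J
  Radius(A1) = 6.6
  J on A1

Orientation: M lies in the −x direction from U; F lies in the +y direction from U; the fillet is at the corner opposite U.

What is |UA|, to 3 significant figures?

74.9

U and F share the same x with |UF| = 48.1 and F on the +y side, so F = (0.00, 48.1). The virtual corner opposite U is at (-69.0, 48.1). Tangency of A1 to MH means the radius AH is perpendicular to MH and since A1 is tangent to JF there, AJ ⟂ JF, with radius 6.6, so the center A sits 6.6 in from both sides at A = (-62.4, 41.5). Then |UA| = |A − U| = 74.9.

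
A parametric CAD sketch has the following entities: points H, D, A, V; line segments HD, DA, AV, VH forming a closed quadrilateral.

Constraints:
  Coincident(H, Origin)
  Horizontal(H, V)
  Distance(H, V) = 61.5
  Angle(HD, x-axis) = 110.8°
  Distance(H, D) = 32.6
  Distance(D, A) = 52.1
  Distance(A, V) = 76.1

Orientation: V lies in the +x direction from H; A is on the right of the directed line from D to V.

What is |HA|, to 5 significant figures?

24.475

Checks: HD at 110.8° ✓; |DA| = 52.10 ✓; |AV| = 76.10 ✓.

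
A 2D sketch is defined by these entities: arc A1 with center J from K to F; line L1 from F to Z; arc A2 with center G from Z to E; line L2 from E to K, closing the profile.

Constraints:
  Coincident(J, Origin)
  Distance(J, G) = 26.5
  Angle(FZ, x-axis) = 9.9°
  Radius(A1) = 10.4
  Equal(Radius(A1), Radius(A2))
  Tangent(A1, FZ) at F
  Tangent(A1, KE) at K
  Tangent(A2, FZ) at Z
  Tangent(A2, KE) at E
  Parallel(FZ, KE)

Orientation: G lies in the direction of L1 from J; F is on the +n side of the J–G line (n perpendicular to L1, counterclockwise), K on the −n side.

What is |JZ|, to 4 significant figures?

28.47

The slot axis is L1's direction at 9.9°, so u = (cos 9.9°, sin 9.9°) = (0.9851, 0.1719) and n = (−sin 9.9°, cos 9.9°) = (-0.1719, 0.9851). J is at the origin and G lies 26.5 along u from J, so G = 26.5·u = (26.11, 4.556). Tangency of A1 to both parallel lines with radius 10.4 puts F and K at J ± 10.4·n: F = (-1.788, 10.25), K = (1.788, -10.25). Equal radii place Z and E the same way about G: Z = G + 10.4·n = (24.32, 14.80), E = G − 10.4·n = (27.89, -5.689). Then |JZ| = |Z − J| = 28.47.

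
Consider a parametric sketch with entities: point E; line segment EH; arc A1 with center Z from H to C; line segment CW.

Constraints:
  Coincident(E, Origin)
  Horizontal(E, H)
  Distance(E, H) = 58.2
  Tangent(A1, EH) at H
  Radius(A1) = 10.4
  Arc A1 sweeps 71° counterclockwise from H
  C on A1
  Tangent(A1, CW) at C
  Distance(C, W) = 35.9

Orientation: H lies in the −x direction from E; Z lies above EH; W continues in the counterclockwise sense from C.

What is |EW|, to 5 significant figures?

54.981

On A1, H sits at bearing -90° from Z; a 71° counterclockwise sweep puts C at bearing -19°, so C = Z + 10.4·(cos -19°, sin -19°) = (-48.367, 7.0141). The tangent condition forces ZC to be normal to CW, so CW runs along (−sin -19°, cos -19°); with |CW| = 35.9, W = (-36.679, 40.958). Then |EW| = |W − E| = 54.981.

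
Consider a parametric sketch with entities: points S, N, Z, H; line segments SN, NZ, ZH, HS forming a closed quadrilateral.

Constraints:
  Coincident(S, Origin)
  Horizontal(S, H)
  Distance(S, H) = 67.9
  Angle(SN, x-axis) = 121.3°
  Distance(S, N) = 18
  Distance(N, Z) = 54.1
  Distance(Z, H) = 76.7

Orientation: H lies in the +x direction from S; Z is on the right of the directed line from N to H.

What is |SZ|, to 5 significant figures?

37.716

Checks: |NZ| = 54.10 ✓; |ZH| = 76.70 ✓.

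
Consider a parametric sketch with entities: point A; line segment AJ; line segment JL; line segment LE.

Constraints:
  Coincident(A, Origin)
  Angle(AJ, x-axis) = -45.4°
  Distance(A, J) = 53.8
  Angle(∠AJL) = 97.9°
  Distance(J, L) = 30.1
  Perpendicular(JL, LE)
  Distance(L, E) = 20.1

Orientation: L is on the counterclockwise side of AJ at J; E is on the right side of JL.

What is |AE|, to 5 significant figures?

82.413

A is at the origin; AJ runs at -45.4° with length 53.8, so J = 53.8·(cos -45.4°, sin -45.4°) = (37.776, -38.307). ∠AJL = 97.9°, so JL runs at -45.4° + (180° − 97.9°) = 36.700° from the x-axis; with |JL| = 30.1, L = J + 30.1·(cos 36.700°, sin 36.700°) = (61.909, -20.318). JL is perpendicular to LE; with |LE| = 20.1 on the right of JL, E = L + 20.1·(0.59763, -0.80178) = (73.922, -36.434). Then |AE| = |E − A| = 82.413.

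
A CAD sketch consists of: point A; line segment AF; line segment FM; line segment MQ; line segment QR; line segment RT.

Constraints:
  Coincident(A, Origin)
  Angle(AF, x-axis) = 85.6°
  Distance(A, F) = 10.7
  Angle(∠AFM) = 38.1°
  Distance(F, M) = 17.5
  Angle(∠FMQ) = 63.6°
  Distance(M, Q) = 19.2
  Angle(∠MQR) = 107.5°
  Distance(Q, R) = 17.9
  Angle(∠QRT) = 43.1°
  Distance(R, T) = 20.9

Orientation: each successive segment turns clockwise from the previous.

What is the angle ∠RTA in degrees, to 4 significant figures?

53.69°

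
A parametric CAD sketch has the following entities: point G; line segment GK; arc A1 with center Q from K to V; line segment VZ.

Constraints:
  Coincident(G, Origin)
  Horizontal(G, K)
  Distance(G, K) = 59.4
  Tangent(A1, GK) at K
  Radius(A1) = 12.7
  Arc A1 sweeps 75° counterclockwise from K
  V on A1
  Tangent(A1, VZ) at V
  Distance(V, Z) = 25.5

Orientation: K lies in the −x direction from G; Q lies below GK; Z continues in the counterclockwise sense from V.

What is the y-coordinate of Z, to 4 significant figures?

-34.04

G is at the origin; G and K share the same y with |GK| = 59.4 and K on the −x side, so K = (-59.40, 0.000). The tangent condition forces QK to be normal to GK, so Q = K + (0, -12.7) = (-59.40, -12.70). On A1, K sits at bearing 90° from Q; a 75° counterclockwise sweep puts V at bearing 165°, so V = Q + 12.7·(cos 165°, sin 165°) = (-71.67, -9.413). The tangent condition forces QV to be normal to VZ, so VZ runs along (−sin 165°, cos 165°); with |VZ| = 25.5, Z = (-78.27, -34.04). So Z.y = -34.04.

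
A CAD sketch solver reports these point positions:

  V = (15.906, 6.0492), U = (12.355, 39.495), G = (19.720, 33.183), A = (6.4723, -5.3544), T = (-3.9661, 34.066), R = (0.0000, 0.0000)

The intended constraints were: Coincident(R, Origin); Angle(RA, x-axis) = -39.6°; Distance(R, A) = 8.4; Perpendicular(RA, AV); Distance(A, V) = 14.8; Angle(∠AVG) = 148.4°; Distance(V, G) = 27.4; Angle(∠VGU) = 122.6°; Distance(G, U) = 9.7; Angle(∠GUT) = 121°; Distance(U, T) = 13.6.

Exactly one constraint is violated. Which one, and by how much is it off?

Distance(U, T) = 13.6 — off by 3.60.

R = (0.00, 0.00) ✓; RA at -39.60° ✓; |RA| = 8.400 ✓; ∠(RA, AV) = 90.00° ✓; |AV| = 14.80 ✓; ∠AVG = 148.4° ✓; |VG| = 27.40 ✓; ∠VGU = 122.6° ✓; |GU| = 9.700 ✓; ∠GUT = 121.0° ✓; |UT| = 17.20 ✗.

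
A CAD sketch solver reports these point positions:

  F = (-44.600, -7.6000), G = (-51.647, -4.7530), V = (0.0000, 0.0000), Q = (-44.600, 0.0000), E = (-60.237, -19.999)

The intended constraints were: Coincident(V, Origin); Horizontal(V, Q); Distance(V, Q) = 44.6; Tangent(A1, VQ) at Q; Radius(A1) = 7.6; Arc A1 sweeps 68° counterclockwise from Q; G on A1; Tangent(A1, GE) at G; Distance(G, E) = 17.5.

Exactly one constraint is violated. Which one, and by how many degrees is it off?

Tangent(A1, GE) at G — off by 7.40°.

V = (0.00, 0.00) ✓; V.y = 0.00, Q.y = 0.00 ✓; |VQ| = 44.60 ✓; ∠(FQ, QV) = 90.00° ✓; |FQ| = 7.600 ✓; bearing(F→G) − bearing(F→Q) = 68.00° ✓; |FG| = 7.600 ✓; ∠(FG, GE) = 97.40° ✗; |GE| = 17.50 ✓.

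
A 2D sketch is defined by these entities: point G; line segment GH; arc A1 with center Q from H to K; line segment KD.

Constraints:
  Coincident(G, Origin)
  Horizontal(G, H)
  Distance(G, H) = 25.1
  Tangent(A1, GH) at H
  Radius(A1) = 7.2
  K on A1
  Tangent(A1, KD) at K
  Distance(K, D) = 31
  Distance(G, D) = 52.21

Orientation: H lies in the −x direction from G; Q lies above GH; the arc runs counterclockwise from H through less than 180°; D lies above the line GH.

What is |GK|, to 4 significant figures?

22.34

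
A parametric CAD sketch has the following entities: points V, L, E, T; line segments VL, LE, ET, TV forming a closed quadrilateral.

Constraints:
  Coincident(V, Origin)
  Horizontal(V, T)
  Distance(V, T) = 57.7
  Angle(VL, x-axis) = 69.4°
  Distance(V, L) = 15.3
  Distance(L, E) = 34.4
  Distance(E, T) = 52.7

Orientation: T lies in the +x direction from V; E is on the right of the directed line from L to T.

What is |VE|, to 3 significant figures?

21.8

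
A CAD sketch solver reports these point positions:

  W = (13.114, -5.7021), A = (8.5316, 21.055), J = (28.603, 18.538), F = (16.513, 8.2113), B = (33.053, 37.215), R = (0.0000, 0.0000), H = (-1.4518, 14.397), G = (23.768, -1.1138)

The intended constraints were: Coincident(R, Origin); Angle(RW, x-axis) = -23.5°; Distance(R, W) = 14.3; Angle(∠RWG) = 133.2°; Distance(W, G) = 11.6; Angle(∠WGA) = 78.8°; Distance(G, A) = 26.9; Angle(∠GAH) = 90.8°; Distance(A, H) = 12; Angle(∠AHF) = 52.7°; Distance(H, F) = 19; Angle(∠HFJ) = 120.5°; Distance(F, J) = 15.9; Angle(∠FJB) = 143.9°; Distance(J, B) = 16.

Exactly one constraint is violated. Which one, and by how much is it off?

Distance(J, B) = 16 — off by 3.20.

R = (0.00, 0.00) ✓; RW at -23.50° ✓; |RW| = 14.30 ✓; ∠RWG = 133.2° ✓; |WG| = 11.60 ✓; ∠WGA = 78.80° ✓; |GA| = 26.90 ✓; ∠GAH = 90.80° ✓; |AH| = 12.00 ✓; ∠AHF = 52.70° ✓; |HF| = 19.00 ✓; ∠HFJ = 120.5° ✓; |FJ| = 15.90 ✓; ∠FJB = 143.9° ✓; |JB| = 19.20 ✗.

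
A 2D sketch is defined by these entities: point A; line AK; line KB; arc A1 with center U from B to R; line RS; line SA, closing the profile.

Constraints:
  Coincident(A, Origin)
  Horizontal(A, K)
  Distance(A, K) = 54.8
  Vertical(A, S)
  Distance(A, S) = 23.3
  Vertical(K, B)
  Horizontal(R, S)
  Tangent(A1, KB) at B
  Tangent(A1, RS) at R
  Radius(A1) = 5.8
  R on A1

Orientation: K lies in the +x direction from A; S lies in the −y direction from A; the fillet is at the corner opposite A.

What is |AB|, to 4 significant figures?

57.53

A is at the origin; A and K share the same y with |AK| = 54.8 and K on the +x side, so K = (54.80, 0.000). A and S share the same x with |AS| = 23.3 and S on the −y side, so S = (0.000, -23.30). The virtual corner opposite A is at (54.80, -23.30). Tangency of A1 to KB means the radius UB is perpendicular to KB and since A1 is tangent to RS there, UR ⟂ RS, with radius 5.8, so the center U sits 5.8 in from both sides at U = (49.00, -17.50). That places the tangent points at B = (54.80, -17.50) on KB and R = (49.00, -23.30) on RS. Then |AB| = |B − A| = 57.53.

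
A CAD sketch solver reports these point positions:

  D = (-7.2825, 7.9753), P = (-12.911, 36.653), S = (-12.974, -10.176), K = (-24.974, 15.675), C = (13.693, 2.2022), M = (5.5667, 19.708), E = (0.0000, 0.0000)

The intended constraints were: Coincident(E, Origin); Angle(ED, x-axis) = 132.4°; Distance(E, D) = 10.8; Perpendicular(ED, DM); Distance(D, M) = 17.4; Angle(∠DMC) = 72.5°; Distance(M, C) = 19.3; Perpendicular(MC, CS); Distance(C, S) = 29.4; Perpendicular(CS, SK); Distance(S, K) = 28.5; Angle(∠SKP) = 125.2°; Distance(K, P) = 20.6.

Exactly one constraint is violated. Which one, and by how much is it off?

Distance(K, P) = 20.6 — off by 3.60.

E = (0.00, 0.00) ✓; ED at 132.4° ✓; |ED| = 10.80 ✓; ∠(ED, DM) = 90.00° ✓; |DM| = 17.40 ✓; ∠DMC = 72.50° ✓; |MC| = 19.30 ✓; ∠(MC, CS) = 90.00° ✓; |CS| = 29.40 ✓; ∠(CS, SK) = 90.00° ✓; |SK| = 28.50 ✓; ∠SKP = 125.2° ✓; |KP| = 24.20 ✗.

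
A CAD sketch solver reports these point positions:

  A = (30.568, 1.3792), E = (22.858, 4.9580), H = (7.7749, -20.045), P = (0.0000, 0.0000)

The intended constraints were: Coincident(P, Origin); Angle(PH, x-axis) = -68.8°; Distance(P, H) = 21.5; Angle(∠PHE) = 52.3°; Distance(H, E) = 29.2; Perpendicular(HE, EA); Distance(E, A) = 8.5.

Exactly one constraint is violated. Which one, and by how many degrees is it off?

Perpendicular(HE, EA) — off by 6.20°.

P = (0.00, 0.00) ✓; PH at -68.80° ✓; |PH| = 21.50 ✓; ∠PHE = 52.30° ✓; |HE| = 29.20 ✓; ∠(HE, EA) = 83.80° ✗; |EA| = 8.500 ✓.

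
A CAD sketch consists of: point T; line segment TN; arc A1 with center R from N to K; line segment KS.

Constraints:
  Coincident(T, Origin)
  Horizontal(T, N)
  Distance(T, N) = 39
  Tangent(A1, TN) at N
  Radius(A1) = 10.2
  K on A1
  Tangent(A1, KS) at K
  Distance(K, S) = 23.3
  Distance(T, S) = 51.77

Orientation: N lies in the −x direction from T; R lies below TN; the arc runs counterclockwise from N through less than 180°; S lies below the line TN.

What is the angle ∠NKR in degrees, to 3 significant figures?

31.6°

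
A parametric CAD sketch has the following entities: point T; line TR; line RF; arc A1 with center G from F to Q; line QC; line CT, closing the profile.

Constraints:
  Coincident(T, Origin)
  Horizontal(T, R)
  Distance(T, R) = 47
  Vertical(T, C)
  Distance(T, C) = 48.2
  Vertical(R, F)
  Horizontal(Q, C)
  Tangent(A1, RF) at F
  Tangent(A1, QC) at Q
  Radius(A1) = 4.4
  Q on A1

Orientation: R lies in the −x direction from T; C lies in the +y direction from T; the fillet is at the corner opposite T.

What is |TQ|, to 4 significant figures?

64.33

T is at the origin; T and R share the same y with |TR| = 47.0 and R on the −x side, so R = (-47.00, 0.000). TC is vertical with |TC| = 48.2 and C on the +y side, so C = (0.000, 48.20). The virtual corner opposite T is at (-47.00, 48.20). Since A1 is tangent to RF there, GF ⟂ RF and tangency of A1 to QC means the radius GQ is perpendicular to QC, with radius 4.4, so the center G sits 4.4 in from both sides at G = (-42.60, 43.80). That places the tangent points at F = (-47.00, 43.80) on RF and Q = (-42.60, 48.20) on QC. Then |TQ| = |Q − T| = 64.33.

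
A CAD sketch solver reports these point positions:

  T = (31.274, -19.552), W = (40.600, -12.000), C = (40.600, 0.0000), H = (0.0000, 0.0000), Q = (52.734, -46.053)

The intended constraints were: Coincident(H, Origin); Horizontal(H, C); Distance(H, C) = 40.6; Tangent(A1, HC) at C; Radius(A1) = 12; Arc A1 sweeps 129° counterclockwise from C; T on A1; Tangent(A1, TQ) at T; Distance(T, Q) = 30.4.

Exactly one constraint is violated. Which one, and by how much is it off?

Distance(T, Q) = 30.4 — off by 3.70.

H = (0.00, 0.00) ✓; H.y = 0.00, C.y = 0.00 ✓; |HC| = 40.60 ✓; ∠(WC, CH) = 90.00° ✓; |WC| = 12.00 ✓; bearing(W→T) − bearing(W→C) = 129.0° ✓; |WT| = 12.00 ✓; ∠(WT, TQ) = 90.00° ✓; |TQ| = 34.10 ✗.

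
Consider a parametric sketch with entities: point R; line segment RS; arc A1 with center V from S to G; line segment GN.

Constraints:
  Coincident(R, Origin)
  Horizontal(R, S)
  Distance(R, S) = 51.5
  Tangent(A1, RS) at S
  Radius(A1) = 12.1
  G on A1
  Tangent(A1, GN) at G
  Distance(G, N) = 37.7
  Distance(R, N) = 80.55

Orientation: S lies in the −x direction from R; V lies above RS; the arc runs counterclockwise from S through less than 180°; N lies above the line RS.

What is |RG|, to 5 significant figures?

45.741

R is at the origin; RS is horizontal with |RS| = 51.5 and S on the −x side, so S = (-51.500, 0.0000). A1 meets RS tangentially, so VS is at right angles to RS, so V = S + (0, 12.1) = (-51.500, 12.100). Since VG ⟂ GN (tangency), |VN| = √(12.1² + 37.7²) = 39.594 regardless of where G sits on A1. So N lies on both circle(R, 80.55) and circle(V, 39.594); the above-RS intersection is N = (-63.215, 49.921). G is the foot of the tangent from N: G = (-41.589, 19.041).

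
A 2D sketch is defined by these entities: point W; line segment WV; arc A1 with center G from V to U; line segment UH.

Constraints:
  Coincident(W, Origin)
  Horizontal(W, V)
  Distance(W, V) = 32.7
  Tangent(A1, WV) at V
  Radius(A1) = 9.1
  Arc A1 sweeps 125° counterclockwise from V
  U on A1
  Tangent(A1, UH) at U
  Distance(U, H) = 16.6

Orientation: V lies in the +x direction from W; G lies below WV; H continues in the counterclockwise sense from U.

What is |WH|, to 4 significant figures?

44.59

On A1, V sits at bearing 90° from G; a 125° counterclockwise sweep puts U at bearing 215°, so U = G + 9.1·(cos 215°, sin 215°) = (25.25, -14.32). Tangency of A1 to UH means the radius GU is perpendicular to UH, so UH runs along (−sin 215°, cos 215°); with |UH| = 16.6, H = (34.77, -27.92). Then |WH| = |H − W| = 44.59.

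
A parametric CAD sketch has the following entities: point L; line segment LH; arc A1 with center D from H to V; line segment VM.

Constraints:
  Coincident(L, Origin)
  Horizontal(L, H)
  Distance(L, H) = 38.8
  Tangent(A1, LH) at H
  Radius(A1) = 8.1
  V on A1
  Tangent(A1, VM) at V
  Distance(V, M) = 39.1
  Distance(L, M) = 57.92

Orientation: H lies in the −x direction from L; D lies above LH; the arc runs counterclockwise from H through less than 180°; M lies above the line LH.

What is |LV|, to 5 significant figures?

31.887

Checks: |DV| = 8.100 ✓; ∠(DV, VM) = 90.00° ✓; |VM| = 39.10 ✓; |LM| = 57.92 ✓.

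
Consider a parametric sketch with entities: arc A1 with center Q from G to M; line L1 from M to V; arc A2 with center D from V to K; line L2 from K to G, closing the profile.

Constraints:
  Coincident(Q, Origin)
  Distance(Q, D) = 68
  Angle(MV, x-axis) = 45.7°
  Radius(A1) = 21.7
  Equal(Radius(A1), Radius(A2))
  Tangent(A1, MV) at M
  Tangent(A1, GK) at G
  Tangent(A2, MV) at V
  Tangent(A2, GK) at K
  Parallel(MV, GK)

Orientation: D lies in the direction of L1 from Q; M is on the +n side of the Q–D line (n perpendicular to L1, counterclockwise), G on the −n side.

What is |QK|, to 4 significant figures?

71.38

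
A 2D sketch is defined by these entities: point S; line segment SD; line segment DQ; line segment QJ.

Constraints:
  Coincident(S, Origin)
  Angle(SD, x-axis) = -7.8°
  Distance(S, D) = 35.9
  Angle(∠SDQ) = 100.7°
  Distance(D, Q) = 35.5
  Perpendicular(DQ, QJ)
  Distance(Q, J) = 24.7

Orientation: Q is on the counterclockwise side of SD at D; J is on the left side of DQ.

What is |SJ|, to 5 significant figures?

43.471

S is at the origin; SD runs at -7.8° with length 35.9, so D = 35.9·(cos -7.8°, sin -7.8°) = (35.568, -4.8722). ∠SDQ = 100.7°, so DQ runs at -7.8° + (180° − 100.7°) = 71.500° from the x-axis; with |DQ| = 35.5, Q = D + 35.5·(cos 71.500°, sin 71.500°) = (46.832, 28.793). DQ is perpendicular to QJ; with |QJ| = 24.7 on the left of DQ, J = Q + 24.7·(-0.94832, 0.31730) = (23.409, 36.631). Then |SJ| = |J − S| = 43.471.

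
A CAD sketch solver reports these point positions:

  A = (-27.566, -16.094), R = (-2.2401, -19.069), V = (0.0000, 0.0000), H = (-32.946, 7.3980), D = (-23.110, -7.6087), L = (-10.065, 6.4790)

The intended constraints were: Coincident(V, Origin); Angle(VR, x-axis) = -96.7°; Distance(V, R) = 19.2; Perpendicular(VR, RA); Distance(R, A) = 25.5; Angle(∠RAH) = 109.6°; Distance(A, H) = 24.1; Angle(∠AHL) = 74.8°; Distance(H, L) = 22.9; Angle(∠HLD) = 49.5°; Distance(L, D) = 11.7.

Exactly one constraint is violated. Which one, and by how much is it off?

Distance(L, D) = 11.7 — off by 7.50.

V = (0.00, 0.00) ✓; VR at -96.70° ✓; |VR| = 19.20 ✓; ∠(VR, RA) = 90.00° ✓; |RA| = 25.50 ✓; ∠RAH = 109.6° ✓; |AH| = 24.10 ✓; ∠AHL = 74.80° ✓; |HL| = 22.90 ✓; ∠HLD = 49.50° ✓; |LD| = 19.20 ✗.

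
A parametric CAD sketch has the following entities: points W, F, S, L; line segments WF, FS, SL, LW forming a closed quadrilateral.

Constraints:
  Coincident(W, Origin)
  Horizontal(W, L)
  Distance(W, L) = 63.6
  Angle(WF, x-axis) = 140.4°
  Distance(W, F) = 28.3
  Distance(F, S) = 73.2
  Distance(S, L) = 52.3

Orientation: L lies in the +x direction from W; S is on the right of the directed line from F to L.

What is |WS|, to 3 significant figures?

45.5

Checks: |FS| = 73.20 ✓; |SL| = 52.30 ✓.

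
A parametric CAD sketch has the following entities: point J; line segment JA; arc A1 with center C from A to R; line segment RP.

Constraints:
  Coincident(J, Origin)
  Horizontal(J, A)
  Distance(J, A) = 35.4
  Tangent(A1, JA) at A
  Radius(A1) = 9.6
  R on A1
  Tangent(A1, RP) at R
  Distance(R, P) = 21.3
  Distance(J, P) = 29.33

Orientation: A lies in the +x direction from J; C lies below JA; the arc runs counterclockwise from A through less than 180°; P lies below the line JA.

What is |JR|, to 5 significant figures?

27.396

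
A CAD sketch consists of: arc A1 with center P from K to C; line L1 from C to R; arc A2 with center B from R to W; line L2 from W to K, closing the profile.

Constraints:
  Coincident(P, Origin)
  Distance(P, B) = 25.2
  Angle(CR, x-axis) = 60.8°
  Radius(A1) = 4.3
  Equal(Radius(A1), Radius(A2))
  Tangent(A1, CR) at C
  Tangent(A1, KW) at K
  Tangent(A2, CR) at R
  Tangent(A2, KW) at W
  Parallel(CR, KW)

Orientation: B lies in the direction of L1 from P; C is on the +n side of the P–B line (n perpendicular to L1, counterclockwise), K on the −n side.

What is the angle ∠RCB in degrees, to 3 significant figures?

9.68°

The slot axis is L1's direction at 60.8°, so u = (cos 60.8°, sin 60.8°) = (0.488, 0.873) and n = (−sin 60.8°, cos 60.8°) = (-0.873, 0.488). P is at the origin and B lies 25.2 along u from P, so B = 25.2·u = (12.3, 22.0). Tangency of A1 to both parallel lines with radius 4.3 puts C and K at P ± 4.3·n: C = (-3.75, 2.10), K = (3.75, -2.10). Equal radii place R and W the same way about B: R = B + 4.3·n = (8.54, 24.1), W = B − 4.3·n = (16.0, 19.9). Then cos ∠RCB = CR·CB / (|CR||CB|), giving 9.68°.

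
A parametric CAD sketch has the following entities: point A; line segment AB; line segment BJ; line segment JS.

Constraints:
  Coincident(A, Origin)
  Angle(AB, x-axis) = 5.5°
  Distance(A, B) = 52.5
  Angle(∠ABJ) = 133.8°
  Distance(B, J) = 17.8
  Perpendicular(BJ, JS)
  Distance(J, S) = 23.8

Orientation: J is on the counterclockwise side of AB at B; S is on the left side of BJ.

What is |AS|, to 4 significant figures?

55.94

∠ABJ = 133.8°, so BJ runs at 5.5° + (180° − 133.8°) = 51.70° from the x-axis; with |BJ| = 17.8, J = B + 17.8·(cos 51.70°, sin 51.70°) = (63.29, 19.00). The perpendicularity gives JS at right angles to BJ; with |JS| = 23.8 on the left of BJ, S = J + 23.8·(-0.7848, 0.6198) = (44.61, 33.75). Then |AS| = |S − A| = 55.94.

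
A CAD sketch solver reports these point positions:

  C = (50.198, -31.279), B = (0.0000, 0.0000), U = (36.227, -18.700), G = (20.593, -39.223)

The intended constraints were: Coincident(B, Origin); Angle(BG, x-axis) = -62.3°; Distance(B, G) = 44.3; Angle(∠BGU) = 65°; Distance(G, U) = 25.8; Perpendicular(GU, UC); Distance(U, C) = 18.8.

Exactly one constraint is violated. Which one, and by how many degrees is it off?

Perpendicular(GU, UC) — off by 4.70°.

B = (0.00, 0.00) ✓; BG at -62.30° ✓; |BG| = 44.30 ✓; ∠BGU = 65.00° ✓; |GU| = 25.80 ✓; ∠(GU, UC) = 94.70° ✗; |UC| = 18.80 ✓.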